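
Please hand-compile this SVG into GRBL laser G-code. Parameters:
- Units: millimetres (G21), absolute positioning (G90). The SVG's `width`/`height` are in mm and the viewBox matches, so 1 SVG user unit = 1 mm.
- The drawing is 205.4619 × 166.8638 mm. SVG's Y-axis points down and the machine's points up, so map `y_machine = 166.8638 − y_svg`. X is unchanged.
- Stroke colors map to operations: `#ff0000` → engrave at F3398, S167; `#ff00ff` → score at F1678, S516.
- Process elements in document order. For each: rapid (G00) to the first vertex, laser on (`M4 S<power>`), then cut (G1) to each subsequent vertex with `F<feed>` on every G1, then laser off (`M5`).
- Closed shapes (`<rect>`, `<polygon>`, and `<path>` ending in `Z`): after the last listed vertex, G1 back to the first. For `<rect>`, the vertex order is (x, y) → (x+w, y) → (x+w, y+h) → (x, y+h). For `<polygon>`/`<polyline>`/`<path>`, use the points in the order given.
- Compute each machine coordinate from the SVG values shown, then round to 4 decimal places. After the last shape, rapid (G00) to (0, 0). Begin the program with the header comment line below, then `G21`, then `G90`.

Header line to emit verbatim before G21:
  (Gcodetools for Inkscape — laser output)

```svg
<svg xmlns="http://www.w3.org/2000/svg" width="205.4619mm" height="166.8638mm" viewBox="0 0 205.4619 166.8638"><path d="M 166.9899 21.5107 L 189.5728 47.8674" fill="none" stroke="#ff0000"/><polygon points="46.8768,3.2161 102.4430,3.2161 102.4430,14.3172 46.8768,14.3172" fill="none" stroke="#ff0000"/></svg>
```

viewBox `0 0 205.4619 166.8638` with mm width/height → 1 unit = 1 mm. Flip: y_m = 166.8638 − y_svg.

**Shape 1** — `<path>` line segment, stroke `#ff0000` → engrave (S167, F3398). Machine vertices: (166.9899,145.3531) → (189.5728,118.9964). Open path.

**Shape 2** — `<polygon>` rectangle, stroke `#ff0000` → engrave (S167, F3398). Machine vertices: (46.8768,163.6477) → (102.4430,163.6477) → (102.4430,152.5466) → (46.8768,152.5466) → (46.8768,163.6477). Closed: final G1 returns to the first vertex.

(Gcodetools for Inkscape — laser output)
G21
G90
G00 X166.9899 Y145.3531
M4 S167
G1 X189.5728 Y118.9964 F3398
M5
G00 X46.8768 Y163.6477
M4 S167
G1 X102.4430 Y163.6477 F3398
G1 X102.4430 Y152.5466 F3398
G1 X46.8768 Y152.5466 F3398
G1 X46.8768 Y163.6477 F3398
M5
G00 X0.0000 Y0.0000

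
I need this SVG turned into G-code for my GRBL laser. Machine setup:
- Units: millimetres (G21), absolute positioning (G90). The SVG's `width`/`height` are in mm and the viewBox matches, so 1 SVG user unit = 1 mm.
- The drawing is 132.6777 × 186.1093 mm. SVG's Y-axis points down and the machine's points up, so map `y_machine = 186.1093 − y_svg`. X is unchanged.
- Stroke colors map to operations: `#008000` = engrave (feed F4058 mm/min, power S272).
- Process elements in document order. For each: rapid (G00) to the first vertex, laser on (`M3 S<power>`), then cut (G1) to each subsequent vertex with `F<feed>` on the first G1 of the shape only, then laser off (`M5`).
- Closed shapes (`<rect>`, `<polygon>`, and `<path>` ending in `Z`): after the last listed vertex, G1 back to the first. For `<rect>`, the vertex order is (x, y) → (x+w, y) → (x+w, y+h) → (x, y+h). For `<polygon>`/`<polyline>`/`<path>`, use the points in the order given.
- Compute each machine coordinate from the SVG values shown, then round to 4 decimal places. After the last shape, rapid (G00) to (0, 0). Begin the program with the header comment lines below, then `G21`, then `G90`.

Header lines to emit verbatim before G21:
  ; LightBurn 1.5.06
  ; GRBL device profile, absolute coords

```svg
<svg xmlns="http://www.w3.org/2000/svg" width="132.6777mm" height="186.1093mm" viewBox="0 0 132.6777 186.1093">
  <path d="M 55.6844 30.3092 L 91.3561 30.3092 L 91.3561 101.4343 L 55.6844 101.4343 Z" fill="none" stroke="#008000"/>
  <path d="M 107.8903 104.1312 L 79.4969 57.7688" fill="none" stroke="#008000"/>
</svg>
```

1 u = 1 mm; y_m = 186.1093 − y.

[1] `<path>` rectangle, #008000→engrave S272 F4058: (55.6844,155.8001) → (91.3561,155.8001) → (91.3561,84.6750) → (55.6844,84.6750) → (55.6844,155.8001) (closed)

[2] `<path>` line segment, #008000→engrave S272 F4058: (107.8903,81.9781) → (79.4969,128.3405)

; LightBurn 1.5.06
; GRBL device profile, absolute coords
G21
G90
G00 X55.6844 Y155.8001
M3 S272
G1 X91.3561 Y155.8001 F4058
G1 X91.3561 Y84.6750
G1 X55.6844 Y84.6750
G1 X55.6844 Y155.8001
M5
G00 X107.8903 Y81.9781
M3 S272
G1 X79.4969 Y128.3405 F4058
M5
G00 X0.0000 Y0.0000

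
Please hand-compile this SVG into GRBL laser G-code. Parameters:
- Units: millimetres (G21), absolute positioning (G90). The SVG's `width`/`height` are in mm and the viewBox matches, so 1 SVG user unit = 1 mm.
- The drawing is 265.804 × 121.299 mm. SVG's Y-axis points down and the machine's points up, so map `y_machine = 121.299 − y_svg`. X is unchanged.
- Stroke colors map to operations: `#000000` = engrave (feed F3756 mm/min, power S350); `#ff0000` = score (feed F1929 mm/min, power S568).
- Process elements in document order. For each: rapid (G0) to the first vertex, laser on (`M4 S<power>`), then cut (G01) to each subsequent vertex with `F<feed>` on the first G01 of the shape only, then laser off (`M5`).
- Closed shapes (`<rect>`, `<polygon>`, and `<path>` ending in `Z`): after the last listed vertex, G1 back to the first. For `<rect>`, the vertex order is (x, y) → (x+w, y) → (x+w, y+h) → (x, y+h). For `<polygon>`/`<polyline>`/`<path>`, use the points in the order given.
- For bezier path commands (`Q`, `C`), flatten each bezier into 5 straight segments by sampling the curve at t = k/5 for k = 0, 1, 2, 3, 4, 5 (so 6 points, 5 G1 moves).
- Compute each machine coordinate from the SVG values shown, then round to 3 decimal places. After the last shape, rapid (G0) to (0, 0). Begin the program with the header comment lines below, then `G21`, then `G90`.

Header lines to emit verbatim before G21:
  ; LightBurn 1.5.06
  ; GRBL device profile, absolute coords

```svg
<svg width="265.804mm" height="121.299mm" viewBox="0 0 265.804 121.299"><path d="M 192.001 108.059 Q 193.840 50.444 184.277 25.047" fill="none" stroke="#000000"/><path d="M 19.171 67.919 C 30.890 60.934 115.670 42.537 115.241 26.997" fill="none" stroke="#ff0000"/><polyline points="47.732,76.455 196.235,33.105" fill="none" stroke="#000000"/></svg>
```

; LightBurn 1.5.06
; GRBL device profile, absolute coords
G21
G90
G0 X192.001 Y13.240
M4 S350
G01 X192.281 Y34.997 F3756
G01 X191.648 Y54.177
G01 X190.103 Y70.780
G01 X187.646 Y84.804
G01 X184.277 Y96.252
M5
G0 X19.171 Y53.380
M4 S568
G01 X33.704 Y58.826 F1929
G01 X58.174 Y66.327
G01 X84.985 Y75.196
G01 X106.539 Y84.749
G01 X115.241 Y94.302
M5
G0 X47.732 Y44.844
M4 S350
G01 X196.235 Y88.194 F3756
M5
G0 X0.000 Y0.000

1 u = 1 mm; y_m = 121.299 − y.

[1] `<path>` quadratic bezier, #000000→engrave S350 F3756: (192.001,13.240) → (192.281,34.997) → (191.648,54.177) → (190.103,70.780) → (187.646,84.804) → (184.277,96.252)

[2] `<path>` cubic bezier, #ff0000→score S568 F1929: (19.171,53.380) → (33.704,58.826) → (58.174,66.327) → (84.985,75.196) → (106.539,84.749) → (115.241,94.302)

[3] `<polyline>` line segment, #000000→engrave S350 F3756: (47.732,44.844) → (196.235,88.194)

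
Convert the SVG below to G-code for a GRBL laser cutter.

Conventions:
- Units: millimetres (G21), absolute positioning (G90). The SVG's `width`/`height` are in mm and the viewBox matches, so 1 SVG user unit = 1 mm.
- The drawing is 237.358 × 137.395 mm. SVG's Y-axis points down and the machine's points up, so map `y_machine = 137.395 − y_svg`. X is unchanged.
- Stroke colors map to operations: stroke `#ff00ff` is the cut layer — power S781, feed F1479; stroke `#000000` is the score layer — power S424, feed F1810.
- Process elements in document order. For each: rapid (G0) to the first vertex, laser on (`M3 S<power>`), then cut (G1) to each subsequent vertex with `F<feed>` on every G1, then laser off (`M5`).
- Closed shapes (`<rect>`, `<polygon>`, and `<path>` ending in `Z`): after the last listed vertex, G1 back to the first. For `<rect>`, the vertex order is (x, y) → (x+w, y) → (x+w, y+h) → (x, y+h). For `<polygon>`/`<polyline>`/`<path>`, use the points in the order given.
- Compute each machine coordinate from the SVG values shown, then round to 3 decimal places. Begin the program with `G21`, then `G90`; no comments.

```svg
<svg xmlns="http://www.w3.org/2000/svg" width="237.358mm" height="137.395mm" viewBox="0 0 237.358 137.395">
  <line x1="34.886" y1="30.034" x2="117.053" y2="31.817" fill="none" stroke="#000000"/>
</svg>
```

G21
G90
G0 X34.886 Y107.361
M3 S424
G1 X117.053 Y105.578 F1810
M5

1 u = 1 mm; y_m = 137.395 − y.

[1] `<line>` line segment, #000000→score S424 F1810: (34.886,107.361) → (117.053,105.578)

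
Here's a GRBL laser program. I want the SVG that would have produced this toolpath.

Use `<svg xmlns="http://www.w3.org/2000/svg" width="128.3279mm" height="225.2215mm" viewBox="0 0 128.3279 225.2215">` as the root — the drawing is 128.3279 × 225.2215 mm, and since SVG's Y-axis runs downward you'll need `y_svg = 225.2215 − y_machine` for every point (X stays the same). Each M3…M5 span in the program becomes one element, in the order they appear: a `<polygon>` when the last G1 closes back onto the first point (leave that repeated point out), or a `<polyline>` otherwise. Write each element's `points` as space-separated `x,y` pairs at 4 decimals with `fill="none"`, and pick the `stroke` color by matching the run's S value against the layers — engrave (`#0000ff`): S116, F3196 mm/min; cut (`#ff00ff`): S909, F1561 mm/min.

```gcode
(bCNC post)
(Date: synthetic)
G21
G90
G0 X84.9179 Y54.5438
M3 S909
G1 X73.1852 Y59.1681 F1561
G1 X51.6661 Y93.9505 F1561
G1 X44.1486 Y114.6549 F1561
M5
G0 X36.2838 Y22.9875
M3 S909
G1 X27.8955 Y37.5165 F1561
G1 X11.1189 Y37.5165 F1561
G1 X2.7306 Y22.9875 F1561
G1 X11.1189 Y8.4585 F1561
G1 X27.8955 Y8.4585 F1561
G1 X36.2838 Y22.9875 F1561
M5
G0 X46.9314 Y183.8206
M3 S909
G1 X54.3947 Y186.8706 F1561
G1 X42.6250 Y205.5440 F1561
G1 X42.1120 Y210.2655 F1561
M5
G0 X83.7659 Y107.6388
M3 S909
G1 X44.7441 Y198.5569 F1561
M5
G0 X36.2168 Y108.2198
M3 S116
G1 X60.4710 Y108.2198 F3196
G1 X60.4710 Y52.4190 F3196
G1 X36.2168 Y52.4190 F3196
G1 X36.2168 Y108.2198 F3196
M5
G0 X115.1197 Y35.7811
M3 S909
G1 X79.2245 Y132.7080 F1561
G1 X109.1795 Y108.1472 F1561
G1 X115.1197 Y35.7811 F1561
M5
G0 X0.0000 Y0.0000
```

Machine Y-up, SVG Y-down with viewBox height 225.2215, so y_svg = 225.2215 − y_machine; X carries over.

Run 1: the run's S909 means `#ff00ff` (cut). The run is open, so emit a `<polyline>` with points (Y-flipped): 84.9179,170.6777 73.1852,166.0534 51.6661,131.2710 44.1486,110.5666.

Run 2: S909 ⇒ cut layer `#ff00ff`. The run returns to its start, so emit a `<polygon>` with points (Y-flipped): 36.2838,202.2340 27.8955,187.7050 11.1189,187.7050 2.7306,202.2340 11.1189,216.7630 27.8955,216.7630.

Run 3: S909 ⇒ cut layer `#ff00ff`. The run is open, so emit a `<polyline>` with points (Y-flipped): 46.9314,41.4009 54.3947,38.3509 42.6250,19.6775 42.1120,14.9560.

Run 4: the run's S909 means `#ff00ff` (cut). The run is open, so emit a `<polyline>` with points (Y-flipped): 83.7659,117.5827 44.7441,26.6646.

Run 5: the run's S116 means `#0000ff` (engrave). The run returns to its start, so emit a `<polygon>` with points (Y-flipped): 36.2168,117.0017 60.4710,117.0017 60.4710,172.8025 36.2168,172.8025.

Run 6: S909 ⇒ cut layer `#ff00ff`. The run returns to its start, so emit a `<polygon>` with points (Y-flipped): 115.1197,189.4404 79.2245,92.5135 109.1795,117.0743.

<svg xmlns="http://www.w3.org/2000/svg" width="128.3279mm" height="225.2215mm" viewBox="0 0 128.3279 225.2215">
  <polyline points="84.9179,170.6777 73.1852,166.0534 51.6661,131.2710 44.1486,110.5666" fill="none" stroke="#ff00ff"/>
  <polygon points="36.2838,202.2340 27.8955,187.7050 11.1189,187.7050 2.7306,202.2340 11.1189,216.7630 27.8955,216.7630" fill="none" stroke="#ff00ff"/>
  <polyline points="46.9314,41.4009 54.3947,38.3509 42.6250,19.6775 42.1120,14.9560" fill="none" stroke="#ff00ff"/>
  <polyline points="83.7659,117.5827 44.7441,26.6646" fill="none" stroke="#ff00ff"/>
  <polygon points="36.2168,117.0017 60.4710,117.0017 60.4710,172.8025 36.2168,172.8025" fill="none" stroke="#0000ff"/>
  <polygon points="115.1197,189.4404 79.2245,92.5135 109.1795,117.0743" fill="none" stroke="#ff00ff"/>
</svg>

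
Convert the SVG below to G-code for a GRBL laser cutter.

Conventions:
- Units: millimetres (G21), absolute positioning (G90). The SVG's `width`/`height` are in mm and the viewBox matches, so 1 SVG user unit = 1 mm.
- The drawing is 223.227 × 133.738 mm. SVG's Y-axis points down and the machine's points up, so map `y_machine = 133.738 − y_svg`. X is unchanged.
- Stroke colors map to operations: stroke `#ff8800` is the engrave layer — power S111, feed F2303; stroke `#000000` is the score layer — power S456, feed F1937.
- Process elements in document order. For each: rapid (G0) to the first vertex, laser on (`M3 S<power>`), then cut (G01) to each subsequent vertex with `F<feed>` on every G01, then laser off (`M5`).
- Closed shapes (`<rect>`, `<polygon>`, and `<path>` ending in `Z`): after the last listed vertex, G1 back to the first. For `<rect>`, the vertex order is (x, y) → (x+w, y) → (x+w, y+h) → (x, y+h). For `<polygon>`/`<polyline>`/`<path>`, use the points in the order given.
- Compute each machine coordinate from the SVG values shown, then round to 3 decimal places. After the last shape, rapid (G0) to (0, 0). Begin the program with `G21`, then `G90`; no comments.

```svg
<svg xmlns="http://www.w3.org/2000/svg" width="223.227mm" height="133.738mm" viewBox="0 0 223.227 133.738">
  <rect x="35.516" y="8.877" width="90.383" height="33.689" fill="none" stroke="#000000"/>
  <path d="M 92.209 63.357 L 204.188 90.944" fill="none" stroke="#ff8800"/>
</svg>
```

G21
G90
G0 X35.516 Y124.861
M3 S456
G01 X125.899 Y124.861 F1937
G01 X125.899 Y91.172 F1937
G01 X35.516 Y91.172 F1937
G01 X35.516 Y124.861 F1937
M5
G0 X92.209 Y70.381
M3 S111
G01 X204.188 Y42.794 F2303
M5
G0 X0.000 Y0.000

Since the viewBox matches the mm dimensions, user units are millimetres directly. The only transform is the Y-flip y_m = 133.738 − y_svg.

Shape 1 is a rectangle drawn with `<rect>`. Its stroke #000000 means score at S456, F1937. After flipping Y the toolpath is (35.516,124.861) → (125.899,124.861) → (125.899,91.172) → (35.516,91.172) → (35.516,124.861), returning to the start.

Shape 2 is a line segment drawn with `<path>`. Its stroke #ff8800 means engrave at S111, F2303. After flipping Y the toolpath is (92.209,70.381) → (204.188,42.794).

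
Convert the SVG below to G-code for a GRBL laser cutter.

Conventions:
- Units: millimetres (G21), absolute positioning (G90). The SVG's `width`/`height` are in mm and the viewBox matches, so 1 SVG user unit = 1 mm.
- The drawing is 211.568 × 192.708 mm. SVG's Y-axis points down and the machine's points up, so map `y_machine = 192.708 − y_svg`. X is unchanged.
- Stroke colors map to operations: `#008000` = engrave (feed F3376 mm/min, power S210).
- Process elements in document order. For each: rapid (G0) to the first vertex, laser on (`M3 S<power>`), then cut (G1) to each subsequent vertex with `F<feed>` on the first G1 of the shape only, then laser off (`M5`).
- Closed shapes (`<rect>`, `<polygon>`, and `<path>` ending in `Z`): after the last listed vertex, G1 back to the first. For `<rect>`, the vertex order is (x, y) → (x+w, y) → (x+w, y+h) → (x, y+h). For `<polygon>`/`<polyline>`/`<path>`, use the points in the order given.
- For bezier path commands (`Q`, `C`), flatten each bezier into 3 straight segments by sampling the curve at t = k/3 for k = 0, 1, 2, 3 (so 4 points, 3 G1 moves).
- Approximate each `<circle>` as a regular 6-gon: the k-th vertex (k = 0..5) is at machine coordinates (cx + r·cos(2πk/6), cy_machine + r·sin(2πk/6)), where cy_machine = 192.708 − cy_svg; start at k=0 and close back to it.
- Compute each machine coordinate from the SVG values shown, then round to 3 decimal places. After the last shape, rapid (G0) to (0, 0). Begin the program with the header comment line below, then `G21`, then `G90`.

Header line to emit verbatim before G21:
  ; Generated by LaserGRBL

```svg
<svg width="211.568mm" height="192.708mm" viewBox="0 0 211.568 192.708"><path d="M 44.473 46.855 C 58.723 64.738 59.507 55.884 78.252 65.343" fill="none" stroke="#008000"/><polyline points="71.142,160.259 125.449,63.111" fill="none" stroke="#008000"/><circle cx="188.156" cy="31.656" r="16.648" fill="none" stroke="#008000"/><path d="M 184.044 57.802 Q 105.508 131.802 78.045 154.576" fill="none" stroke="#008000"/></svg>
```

viewBox `0 0 211.568 192.708` with mm width/height → 1 unit = 1 mm. Flip: y_m = 192.708 − y_svg.

**Shape 1** — `<path>` cubic bezier, stroke `#008000` → engrave (S210, F3376). Control points (SVG): P0=(44.473,46.855), P1=(58.723,64.738), P2=(59.507,55.884), P3=(78.252,65.343); sampled at t=k/3. Machine vertices: (44.473,145.853) → (55.398,135.214) → (64.330,132.388) → (78.252,127.365). Open path.

**Shape 2** — `<polyline>` line segment, stroke `#008000` → engrave (S210, F3376). Machine vertices: (71.142,32.449) → (125.449,129.597). Open path.

**Shape 3** — `<circle>` circle, stroke `#008000` → engrave (S210, F3376). Machine vertices: (204.804,161.052) → (196.480,175.470) → (179.832,175.470) → (171.508,161.052) → (179.832,146.634) → (196.480,146.634) → (204.804,161.052). Closed: final G1 returns to the first vertex.

**Shape 4** — `<path>` quadratic bezier, stroke `#008000` → engrave (S210, F3376). Control points (SVG): P0=(184.044,57.802), P1=(105.508,131.802), P2=(78.045,154.576); sampled at t=k/3. Machine vertices: (184.044,134.906) → (137.361,91.264) → (102.028,59.006) → (78.045,38.132). Open path.

; Generated by LaserGRBL
G21
G90
G0 X44.473 Y145.853
M3 S210
G1 X55.398 Y135.214 F3376
G1 X64.330 Y132.388
G1 X78.252 Y127.365
M5
G0 X71.142 Y32.449
M3 S210
G1 X125.449 Y129.597 F3376
M5
G0 X204.804 Y161.052
M3 S210
G1 X196.480 Y175.470 F3376
G1 X179.832 Y175.470
G1 X171.508 Y161.052
G1 X179.832 Y146.634
G1 X196.480 Y146.634
G1 X204.804 Y161.052
M5
G0 X184.044 Y134.906
M3 S210
G1 X137.361 Y91.264 F3376
G1 X102.028 Y59.006
G1 X78.045 Y38.132
M5
G0 X0.000 Y0.000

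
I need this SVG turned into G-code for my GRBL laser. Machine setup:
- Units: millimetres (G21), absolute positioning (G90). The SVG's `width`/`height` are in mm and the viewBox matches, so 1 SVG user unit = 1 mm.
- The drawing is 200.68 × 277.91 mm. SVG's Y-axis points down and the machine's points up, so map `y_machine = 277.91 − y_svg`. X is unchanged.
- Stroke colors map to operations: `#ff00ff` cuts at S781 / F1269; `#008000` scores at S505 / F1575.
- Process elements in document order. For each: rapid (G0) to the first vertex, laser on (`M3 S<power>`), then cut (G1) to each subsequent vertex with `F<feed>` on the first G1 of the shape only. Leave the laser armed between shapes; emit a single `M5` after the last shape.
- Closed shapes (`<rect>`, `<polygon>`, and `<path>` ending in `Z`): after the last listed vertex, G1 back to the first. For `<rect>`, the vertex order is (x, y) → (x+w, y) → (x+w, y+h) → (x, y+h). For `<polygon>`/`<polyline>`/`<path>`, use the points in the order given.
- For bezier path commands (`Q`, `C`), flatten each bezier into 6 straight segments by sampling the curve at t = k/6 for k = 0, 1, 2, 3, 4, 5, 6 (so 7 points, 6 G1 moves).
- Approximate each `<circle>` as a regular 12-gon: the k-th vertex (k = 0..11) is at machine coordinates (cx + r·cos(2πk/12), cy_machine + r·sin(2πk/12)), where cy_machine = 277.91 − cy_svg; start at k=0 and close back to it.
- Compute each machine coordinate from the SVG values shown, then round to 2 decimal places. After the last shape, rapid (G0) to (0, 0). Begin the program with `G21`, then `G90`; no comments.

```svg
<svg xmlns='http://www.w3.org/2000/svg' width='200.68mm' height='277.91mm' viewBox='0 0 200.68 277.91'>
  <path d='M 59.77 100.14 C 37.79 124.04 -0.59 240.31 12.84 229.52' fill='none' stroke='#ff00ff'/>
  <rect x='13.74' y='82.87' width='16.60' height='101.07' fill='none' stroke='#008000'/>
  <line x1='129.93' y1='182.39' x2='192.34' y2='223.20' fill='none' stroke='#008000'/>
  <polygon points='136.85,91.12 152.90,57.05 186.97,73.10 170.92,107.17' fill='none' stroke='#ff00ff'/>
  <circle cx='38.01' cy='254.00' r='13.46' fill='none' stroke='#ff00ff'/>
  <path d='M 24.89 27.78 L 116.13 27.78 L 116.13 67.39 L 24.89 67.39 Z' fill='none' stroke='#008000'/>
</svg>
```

G21
G90
G0 X59.77 Y177.77
M3 S781
G1 X47.73 Y159.14 F1269
G1 X34.85 Y131.21
G1 X23.03 Y100.07
G1 X14.15 Y71.83
G1 X10.13 Y52.57
G1 X12.84 Y48.39
G0 X13.74 Y195.04
M3 S505
G1 X30.34 Y195.04 F1575
G1 X30.34 Y93.97
G1 X13.74 Y93.97
G1 X13.74 Y195.04
G0 X129.93 Y95.52
M3 S505
G1 X192.34 Y54.71 F1575
G0 X136.85 Y186.79
M3 S781
G1 X152.90 Y220.86 F1269
G1 X186.97 Y204.81
G1 X170.92 Y170.74
G1 X136.85 Y186.79
G0 X51.47 Y23.91
M3 S781
G1 X49.67 Y30.64 F1269
G1 X44.74 Y35.57
G1 X38.01 Y37.37
G1 X31.28 Y35.57
G1 X26.35 Y30.64
G1 X24.55 Y23.91
G1 X26.35 Y17.18
G1 X31.28 Y12.25
G1 X38.01 Y10.45
G1 X44.74 Y12.25
G1 X49.67 Y17.18
G1 X51.47 Y23.91
G0 X24.89 Y250.13
M3 S505
G1 X116.13 Y250.13 F1575
G1 X116.13 Y210.52
G1 X24.89 Y210.52
G1 X24.89 Y250.13
M5
G0 X0.00 Y0.00

1 u = 1 mm; y_m = 277.91 − y.

[1] `<path>` cubic bezier, #ff00ff→cut S781 F1269: (59.77,177.77) → (47.73,159.14) → (34.85,131.21) → (23.03,100.07) → (14.15,71.83) → (10.13,52.57) → (12.84,48.39)

[2] `<rect>` rectangle, #008000→score S505 F1575: (13.74,195.04) → (30.34,195.04) → (30.34,93.97) → (13.74,93.97) → (13.74,195.04) (closed)

[3] `<line>` line segment, #008000→score S505 F1575: (129.93,95.52) → (192.34,54.71)

[4] `<polygon>` regular polygon, #ff00ff→cut S781 F1269: (136.85,186.79) → (152.90,220.86) → (186.97,204.81) → (170.92,170.74) → (136.85,186.79) (closed)

[5] `<circle>` circle, #ff00ff→cut S781 F1269: (51.47,23.91) → (49.67,30.64) → (44.74,35.57) → (38.01,37.37) → (31.28,35.57) → (26.35,30.64) → (24.55,23.91) → (26.35,17.18) → (31.28,12.25) → (38.01,10.45) → (44.74,12.25) → (49.67,17.18) → (51.47,23.91) (closed)

[6] `<path>` rectangle, #008000→score S505 F1575: (24.89,250.13) → (116.13,250.13) → (116.13,210.52) → (24.89,210.52) → (24.89,250.13) (closed)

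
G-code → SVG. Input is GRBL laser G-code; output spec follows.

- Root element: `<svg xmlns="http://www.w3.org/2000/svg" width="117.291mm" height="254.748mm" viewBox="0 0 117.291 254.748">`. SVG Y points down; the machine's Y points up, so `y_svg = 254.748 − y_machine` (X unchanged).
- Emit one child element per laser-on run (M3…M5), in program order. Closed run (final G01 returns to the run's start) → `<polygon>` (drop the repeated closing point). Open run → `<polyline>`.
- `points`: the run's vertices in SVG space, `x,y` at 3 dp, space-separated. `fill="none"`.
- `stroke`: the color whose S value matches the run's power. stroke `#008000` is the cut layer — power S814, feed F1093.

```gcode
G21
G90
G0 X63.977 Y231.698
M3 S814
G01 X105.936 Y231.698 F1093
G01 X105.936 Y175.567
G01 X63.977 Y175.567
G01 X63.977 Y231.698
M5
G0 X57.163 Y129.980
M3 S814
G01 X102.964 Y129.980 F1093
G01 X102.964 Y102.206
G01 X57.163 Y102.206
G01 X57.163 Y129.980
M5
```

<svg xmlns="http://www.w3.org/2000/svg" width="117.291mm" height="254.748mm" viewBox="0 0 117.291 254.748">
  <polygon points="63.977,23.050 105.936,23.050 105.936,79.181 63.977,79.181" fill="none" stroke="#008000"/>
  <polygon points="57.163,124.768 102.964,124.768 102.964,152.542 57.163,152.542" fill="none" stroke="#008000"/>
</svg>

Each laser-on run becomes one SVG element. Flip Y back into SVG space with y_svg = 254.748 − y_machine. Every run uses S814, so all elements get stroke `#008000` (cut).

Run 1: The run returns to its start, so emit a `<polygon>` with points (Y-flipped): 63.977,23.050 105.936,23.050 105.936,79.181 63.977,79.181.

Run 2: The run returns to its start, so emit a `<polygon>` with points (Y-flipped): 57.163,124.768 102.964,124.768 102.964,152.542 57.163,152.542.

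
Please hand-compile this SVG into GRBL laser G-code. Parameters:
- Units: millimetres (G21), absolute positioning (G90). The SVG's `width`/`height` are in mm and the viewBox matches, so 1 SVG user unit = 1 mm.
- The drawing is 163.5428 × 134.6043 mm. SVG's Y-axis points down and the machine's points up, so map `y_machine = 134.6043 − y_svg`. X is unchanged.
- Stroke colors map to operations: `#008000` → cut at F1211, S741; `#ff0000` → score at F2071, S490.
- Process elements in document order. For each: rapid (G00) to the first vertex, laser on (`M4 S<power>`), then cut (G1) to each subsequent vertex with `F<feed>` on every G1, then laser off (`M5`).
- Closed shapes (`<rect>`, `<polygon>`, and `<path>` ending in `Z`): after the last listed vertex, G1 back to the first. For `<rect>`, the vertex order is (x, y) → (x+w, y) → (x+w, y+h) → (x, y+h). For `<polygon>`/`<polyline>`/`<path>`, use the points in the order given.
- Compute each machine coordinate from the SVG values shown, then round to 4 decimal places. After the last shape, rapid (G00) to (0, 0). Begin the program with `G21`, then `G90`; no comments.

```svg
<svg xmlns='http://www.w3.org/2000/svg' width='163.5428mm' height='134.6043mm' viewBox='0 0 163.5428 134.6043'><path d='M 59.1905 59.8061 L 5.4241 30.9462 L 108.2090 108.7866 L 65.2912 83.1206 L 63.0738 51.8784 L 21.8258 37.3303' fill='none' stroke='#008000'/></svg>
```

viewBox `0 0 163.5428 134.6043` with mm width/height → 1 unit = 1 mm. Flip: y_m = 134.6043 − y_svg.

**Shape 1** — `<path>` open polyline, stroke `#008000` → cut (S741, F1211). Machine vertices: (59.1905,74.7982) → (5.4241,103.6581) → (108.2090,25.8177) → (65.2912,51.4837) → (63.0738,82.7259) → (21.8258,97.2740). Open path.

G21
G90
G00 X59.1905 Y74.7982
M4 S741
G1 X5.4241 Y103.6581 F1211
G1 X108.2090 Y25.8177 F1211
G1 X65.2912 Y51.4837 F1211
G1 X63.0738 Y82.7259 F1211
G1 X21.8258 Y97.2740 F1211
M5
G00 X0.0000 Y0.0000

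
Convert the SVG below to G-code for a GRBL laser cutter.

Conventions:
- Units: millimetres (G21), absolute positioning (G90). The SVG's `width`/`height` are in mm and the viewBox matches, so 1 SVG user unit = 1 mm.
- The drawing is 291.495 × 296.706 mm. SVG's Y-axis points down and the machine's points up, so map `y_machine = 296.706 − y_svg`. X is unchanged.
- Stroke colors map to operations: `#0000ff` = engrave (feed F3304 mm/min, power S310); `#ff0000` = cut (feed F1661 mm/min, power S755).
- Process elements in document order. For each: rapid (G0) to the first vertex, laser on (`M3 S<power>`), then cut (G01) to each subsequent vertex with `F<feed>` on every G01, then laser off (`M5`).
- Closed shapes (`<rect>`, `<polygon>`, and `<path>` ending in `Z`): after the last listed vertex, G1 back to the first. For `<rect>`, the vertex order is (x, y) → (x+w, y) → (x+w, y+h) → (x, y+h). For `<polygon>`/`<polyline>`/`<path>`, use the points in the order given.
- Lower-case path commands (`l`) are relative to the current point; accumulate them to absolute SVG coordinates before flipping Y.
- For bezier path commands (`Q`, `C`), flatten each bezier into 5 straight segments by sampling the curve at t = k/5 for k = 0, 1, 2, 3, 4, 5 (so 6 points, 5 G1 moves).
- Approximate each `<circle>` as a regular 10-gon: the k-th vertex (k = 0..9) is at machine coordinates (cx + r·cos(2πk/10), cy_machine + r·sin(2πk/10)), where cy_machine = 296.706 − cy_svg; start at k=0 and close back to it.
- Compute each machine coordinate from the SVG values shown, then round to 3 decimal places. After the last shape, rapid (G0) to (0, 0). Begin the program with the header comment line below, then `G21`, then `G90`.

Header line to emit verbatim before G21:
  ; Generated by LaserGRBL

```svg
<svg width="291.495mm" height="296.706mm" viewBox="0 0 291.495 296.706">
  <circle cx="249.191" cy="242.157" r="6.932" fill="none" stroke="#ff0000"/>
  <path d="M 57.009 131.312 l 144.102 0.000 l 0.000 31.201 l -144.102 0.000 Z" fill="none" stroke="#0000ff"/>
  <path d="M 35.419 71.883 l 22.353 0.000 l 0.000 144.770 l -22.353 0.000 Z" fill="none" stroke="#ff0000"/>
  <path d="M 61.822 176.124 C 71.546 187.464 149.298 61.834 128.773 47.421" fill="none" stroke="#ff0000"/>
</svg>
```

Since the viewBox matches the mm dimensions, user units are millimetres directly. The only transform is the Y-flip y_m = 296.706 − y_svg.

Shape 1 is a circle drawn with `<circle>`. Its stroke #ff0000 means cut at S755, F1661. After flipping Y the toolpath is (256.123,54.549) → (254.799,58.624) → (251.333,61.142) → (247.049,61.142) → (243.583,58.624) → (242.259,54.549) → (243.583,50.474) → (247.049,47.956) → (251.333,47.956) → (254.799,50.474) → (256.123,54.549), returning to the start.

Shape 2 is a rectangle drawn with `<path>`. Its stroke #0000ff means engrave at S310, F3304. After flipping Y the toolpath is (57.009,165.394) → (201.111,165.394) → (201.111,134.193) → (57.009,134.193) → (57.009,165.394), returning to the start.

Shape 3 is a rectangle drawn with `<path>`. Its stroke #ff0000 means cut at S755, F1661. After flipping Y the toolpath is (35.419,224.823) → (57.772,224.823) → (57.772,80.053) → (35.419,80.053) → (35.419,224.823), returning to the start.

Shape 4 is a cubic bezier drawn with `<path>`. Its stroke #ff0000 means cut at S755, F1661. After flipping Y the toolpath is (61.822,120.582) → (74.489,128.229) → (95.501,156.836) → (116.874,194.489) → (130.625,229.277) → (128.773,249.285).

; Generated by LaserGRBL
G21
G90
G0 X256.123 Y54.549
M3 S755
G01 X254.799 Y58.624 F1661
G01 X251.333 Y61.142 F1661
G01 X247.049 Y61.142 F1661
G01 X243.583 Y58.624 F1661
G01 X242.259 Y54.549 F1661
G01 X243.583 Y50.474 F1661
G01 X247.049 Y47.956 F1661
G01 X251.333 Y47.956 F1661
G01 X254.799 Y50.474 F1661
G01 X256.123 Y54.549 F1661
M5
G0 X57.009 Y165.394
M3 S310
G01 X201.111 Y165.394 F3304
G01 X201.111 Y134.193 F3304
G01 X57.009 Y134.193 F3304
G01 X57.009 Y165.394 F3304
M5
G0 X35.419 Y224.823
M3 S755
G01 X57.772 Y224.823 F1661
G01 X57.772 Y80.053 F1661
G01 X35.419 Y80.053 F1661
G01 X35.419 Y224.823 F1661
M5
G0 X61.822 Y120.582
M3 S755
G01 X74.489 Y128.229 F1661
G01 X95.501 Y156.836 F1661
G01 X116.874 Y194.489 F1661
G01 X130.625 Y229.277 F1661
G01 X128.773 Y249.285 F1661
M5
G0 X0.000 Y0.000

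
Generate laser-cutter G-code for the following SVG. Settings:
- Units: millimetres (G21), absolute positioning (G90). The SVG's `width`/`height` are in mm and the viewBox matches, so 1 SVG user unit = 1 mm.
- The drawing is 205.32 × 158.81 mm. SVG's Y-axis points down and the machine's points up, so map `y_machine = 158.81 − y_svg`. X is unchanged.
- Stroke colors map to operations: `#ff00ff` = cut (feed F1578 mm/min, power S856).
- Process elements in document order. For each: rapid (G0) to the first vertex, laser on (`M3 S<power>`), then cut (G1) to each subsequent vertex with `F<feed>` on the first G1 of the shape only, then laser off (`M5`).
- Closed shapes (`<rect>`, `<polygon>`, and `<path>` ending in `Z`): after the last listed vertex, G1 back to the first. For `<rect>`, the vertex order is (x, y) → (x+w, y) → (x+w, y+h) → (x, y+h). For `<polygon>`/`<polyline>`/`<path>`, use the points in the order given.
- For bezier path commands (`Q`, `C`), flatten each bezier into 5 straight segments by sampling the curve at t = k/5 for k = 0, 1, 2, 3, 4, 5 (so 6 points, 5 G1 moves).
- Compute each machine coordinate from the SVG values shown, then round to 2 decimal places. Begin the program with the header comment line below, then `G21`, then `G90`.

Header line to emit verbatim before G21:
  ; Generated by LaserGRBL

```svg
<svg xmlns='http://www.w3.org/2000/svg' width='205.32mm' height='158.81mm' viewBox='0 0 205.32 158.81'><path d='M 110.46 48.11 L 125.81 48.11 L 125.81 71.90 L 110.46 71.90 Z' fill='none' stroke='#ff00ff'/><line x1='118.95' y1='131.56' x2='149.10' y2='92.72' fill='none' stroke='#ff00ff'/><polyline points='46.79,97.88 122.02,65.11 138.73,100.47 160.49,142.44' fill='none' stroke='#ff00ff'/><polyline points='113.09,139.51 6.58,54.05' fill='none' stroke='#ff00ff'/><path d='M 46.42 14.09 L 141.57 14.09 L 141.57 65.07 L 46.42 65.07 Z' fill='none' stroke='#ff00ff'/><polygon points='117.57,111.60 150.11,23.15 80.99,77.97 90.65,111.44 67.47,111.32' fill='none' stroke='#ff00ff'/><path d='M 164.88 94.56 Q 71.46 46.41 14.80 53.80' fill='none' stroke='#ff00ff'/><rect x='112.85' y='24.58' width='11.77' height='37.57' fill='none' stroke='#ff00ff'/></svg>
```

1 u = 1 mm; y_m = 158.81 − y.

[1] `<path>` rectangle, #ff00ff→cut S856 F1578: (110.46,110.70) → (125.81,110.70) → (125.81,86.91) → (110.46,86.91) → (110.46,110.70) (closed)

[2] `<line>` line segment, #ff00ff→cut S856 F1578: (118.95,27.25) → (149.10,66.09)

[3] `<polyline>` open polyline, #ff00ff→cut S856 F1578: (46.79,60.93) → (122.02,93.70) → (138.73,58.34) → (160.49,16.37)

[4] `<polyline>` line segment, #ff00ff→cut S856 F1578: (113.09,19.30) → (6.58,104.76)

[5] `<path>` rectangle, #ff00ff→cut S856 F1578: (46.42,144.72) → (141.57,144.72) → (141.57,93.74) → (46.42,93.74) → (46.42,144.72) (closed)

[6] `<polygon>` closed polygon, #ff00ff→cut S856 F1578: (117.57,47.21) → (150.11,135.66) → (80.99,80.84) → (90.65,47.37) → (67.47,47.49) → (117.57,47.21) (closed)

[7] `<path>` quadratic bezier, #ff00ff→cut S856 F1578: (164.88,64.25) → (128.98,81.29) → (96.03,93.88) → (66.01,102.04) → (38.93,105.74) → (14.80,105.01)

[8] `<rect>` rectangle, #ff00ff→cut S856 F1578: (112.85,134.23) → (124.62,134.23) → (124.62,96.66) → (112.85,96.66) → (112.85,134.23) (closed)

; Generated by LaserGRBL
G21
G90
G0 X110.46 Y110.70
M3 S856
G1 X125.81 Y110.70 F1578
G1 X125.81 Y86.91
G1 X110.46 Y86.91
G1 X110.46 Y110.70
M5
G0 X118.95 Y27.25
M3 S856
G1 X149.10 Y66.09 F1578
M5
G0 X46.79 Y60.93
M3 S856
G1 X122.02 Y93.70 F1578
G1 X138.73 Y58.34
G1 X160.49 Y16.37
M5
G0 X113.09 Y19.30
M3 S856
G1 X6.58 Y104.76 F1578
M5
G0 X46.42 Y144.72
M3 S856
G1 X141.57 Y144.72 F1578
G1 X141.57 Y93.74
G1 X46.42 Y93.74
G1 X46.42 Y144.72
M5
G0 X117.57 Y47.21
M3 S856
G1 X150.11 Y135.66 F1578
G1 X80.99 Y80.84
G1 X90.65 Y47.37
G1 X67.47 Y47.49
G1 X117.57 Y47.21
M5
G0 X164.88 Y64.25
M3 S856
G1 X128.98 Y81.29 F1578
G1 X96.03 Y93.88
G1 X66.01 Y102.04
G1 X38.93 Y105.74
G1 X14.80 Y105.01
M5
G0 X112.85 Y134.23
M3 S856
G1 X124.62 Y134.23 F1578
G1 X124.62 Y96.66
G1 X112.85 Y96.66
G1 X112.85 Y134.23
M5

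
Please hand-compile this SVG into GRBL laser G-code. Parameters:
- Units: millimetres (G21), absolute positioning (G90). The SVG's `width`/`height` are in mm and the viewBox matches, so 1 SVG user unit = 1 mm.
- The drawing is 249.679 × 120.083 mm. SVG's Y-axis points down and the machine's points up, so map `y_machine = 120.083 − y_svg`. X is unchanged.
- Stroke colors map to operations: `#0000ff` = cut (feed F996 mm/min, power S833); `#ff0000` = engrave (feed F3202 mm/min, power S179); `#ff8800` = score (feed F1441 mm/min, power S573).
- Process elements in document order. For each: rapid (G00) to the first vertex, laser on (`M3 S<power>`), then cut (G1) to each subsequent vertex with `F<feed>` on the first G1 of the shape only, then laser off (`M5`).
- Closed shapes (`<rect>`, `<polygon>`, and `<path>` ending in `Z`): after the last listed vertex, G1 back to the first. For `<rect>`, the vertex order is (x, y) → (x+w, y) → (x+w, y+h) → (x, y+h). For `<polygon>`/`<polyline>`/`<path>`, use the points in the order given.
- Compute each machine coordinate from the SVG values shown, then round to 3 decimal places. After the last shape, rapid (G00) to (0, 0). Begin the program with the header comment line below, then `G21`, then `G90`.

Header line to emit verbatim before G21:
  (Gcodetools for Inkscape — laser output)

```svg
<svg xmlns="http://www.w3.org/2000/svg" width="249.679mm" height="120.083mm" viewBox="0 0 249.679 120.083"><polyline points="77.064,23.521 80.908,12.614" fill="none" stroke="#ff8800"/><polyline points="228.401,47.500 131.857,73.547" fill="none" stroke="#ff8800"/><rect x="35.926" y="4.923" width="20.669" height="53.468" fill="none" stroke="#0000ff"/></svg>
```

viewBox `0 0 249.679 120.083` with mm width/height → 1 unit = 1 mm. Flip: y_m = 120.083 − y_svg.

**Shape 1** — `<polyline>` line segment, stroke `#ff8800` → score (S573, F1441). Machine vertices: (77.064,96.562) → (80.908,107.469). Open path.

**Shape 2** — `<polyline>` line segment, stroke `#ff8800` → score (S573, F1441). Machine vertices: (228.401,72.583) → (131.857,46.536). Open path.

**Shape 3** — `<rect>` rectangle, stroke `#0000ff` → cut (S833, F996). Machine vertices: (35.926,115.160) → (56.595,115.160) → (56.595,61.692) → (35.926,61.692) → (35.926,115.160). Closed: final G1 returns to the first vertex.

(Gcodetools for Inkscape — laser output)
G21
G90
G00 X77.064 Y96.562
M3 S573
G1 X80.908 Y107.469 F1441
M5
G00 X228.401 Y72.583
M3 S573
G1 X131.857 Y46.536 F1441
M5
G00 X35.926 Y115.160
M3 S833
G1 X56.595 Y115.160 F996
G1 X56.595 Y61.692
G1 X35.926 Y61.692
G1 X35.926 Y115.160
M5
G00 X0.000 Y0.000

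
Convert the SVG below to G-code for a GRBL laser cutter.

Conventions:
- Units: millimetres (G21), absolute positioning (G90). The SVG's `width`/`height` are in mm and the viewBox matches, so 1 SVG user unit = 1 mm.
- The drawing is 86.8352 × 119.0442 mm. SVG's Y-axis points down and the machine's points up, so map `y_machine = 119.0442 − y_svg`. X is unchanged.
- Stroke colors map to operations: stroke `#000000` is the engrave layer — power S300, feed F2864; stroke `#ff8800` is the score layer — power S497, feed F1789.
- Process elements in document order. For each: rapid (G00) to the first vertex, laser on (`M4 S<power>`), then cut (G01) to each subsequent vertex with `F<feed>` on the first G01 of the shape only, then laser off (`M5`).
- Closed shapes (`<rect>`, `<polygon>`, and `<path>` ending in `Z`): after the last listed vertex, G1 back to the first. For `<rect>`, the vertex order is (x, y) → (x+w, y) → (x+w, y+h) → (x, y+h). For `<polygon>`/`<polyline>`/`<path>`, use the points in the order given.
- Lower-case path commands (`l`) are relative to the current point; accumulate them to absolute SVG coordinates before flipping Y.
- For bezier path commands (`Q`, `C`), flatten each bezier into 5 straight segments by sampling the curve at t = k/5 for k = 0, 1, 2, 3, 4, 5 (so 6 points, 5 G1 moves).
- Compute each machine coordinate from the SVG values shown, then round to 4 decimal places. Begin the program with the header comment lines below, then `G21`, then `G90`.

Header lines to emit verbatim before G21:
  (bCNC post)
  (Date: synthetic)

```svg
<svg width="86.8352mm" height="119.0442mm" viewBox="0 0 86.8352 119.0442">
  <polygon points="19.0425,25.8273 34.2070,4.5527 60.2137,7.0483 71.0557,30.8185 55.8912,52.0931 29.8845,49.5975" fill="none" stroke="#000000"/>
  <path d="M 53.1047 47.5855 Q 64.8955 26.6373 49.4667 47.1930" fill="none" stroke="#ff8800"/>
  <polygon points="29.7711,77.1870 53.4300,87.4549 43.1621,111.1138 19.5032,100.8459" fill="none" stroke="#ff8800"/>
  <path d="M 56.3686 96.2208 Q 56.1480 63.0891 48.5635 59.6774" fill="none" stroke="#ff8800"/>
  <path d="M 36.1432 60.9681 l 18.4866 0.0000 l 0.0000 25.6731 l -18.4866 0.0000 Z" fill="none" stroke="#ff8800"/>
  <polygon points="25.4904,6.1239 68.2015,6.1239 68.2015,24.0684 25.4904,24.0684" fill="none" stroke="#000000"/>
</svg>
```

(bCNC post)
(Date: synthetic)
G21
G90
G00 X19.0425 Y93.2169
M4 S300
G01 X34.2070 Y114.4915 F2864
G01 X60.2137 Y111.9959
G01 X71.0557 Y88.2257
G01 X55.8912 Y66.9511
G01 X29.8845 Y69.4467
G01 X19.0425 Y93.2169
M5
G00 X53.1047 Y71.4587
M4 S497
G01 X56.7322 Y78.1778 F1789
G01 X58.1822 Y81.5766
G01 X57.4546 Y81.6551
G01 X54.5494 Y78.4133
G01 X49.4667 Y71.8512
M5
G00 X29.7711 Y41.8572
M4 S497
G01 X53.4300 Y31.5893 F1789
G01 X43.1621 Y7.9304
G01 X19.5032 Y18.1983
G01 X29.7711 Y41.8572
M5
G00 X56.3686 Y22.8234
M4 S497
G01 X55.9858 Y34.8873 F1789
G01 X55.0139 Y44.5736
G01 X53.4529 Y51.8822
G01 X51.3027 Y56.8133
G01 X48.5635 Y59.3668
M5
G00 X36.1432 Y58.0761
M4 S497
G01 X54.6298 Y58.0761 F1789
G01 X54.6298 Y32.4030
G01 X36.1432 Y32.4030
G01 X36.1432 Y58.0761
M5
G00 X25.4904 Y112.9203
M4 S300
G01 X68.2015 Y112.9203 F2864
G01 X68.2015 Y94.9758
G01 X25.4904 Y94.9758
G01 X25.4904 Y112.9203
M5

1 u = 1 mm; y_m = 119.0442 − y.

[1] `<polygon>` regular polygon, #000000→engrave S300 F2864: (19.0425,93.2169) → (34.2070,114.4915) → (60.2137,111.9959) → (71.0557,88.2257) → (55.8912,66.9511) → (29.8845,69.4467) → (19.0425,93.2169) (closed)

[2] `<path>` quadratic bezier, #ff8800→score S497 F1789: (53.1047,71.4587) → (56.7322,78.1778) → (58.1822,81.5766) → (57.4546,81.6551) → (54.5494,78.4133) → (49.4667,71.8512)

[3] `<polygon>` regular polygon, #ff8800→score S497 F1789: (29.7711,41.8572) → (53.4300,31.5893) → (43.1621,7.9304) → (19.5032,18.1983) → (29.7711,41.8572) (closed)

[4] `<path>` quadratic bezier, #ff8800→score S497 F1789: (56.3686,22.8234) → (55.9858,34.8873) → (55.0139,44.5736) → (53.4529,51.8822) → (51.3027,56.8133) → (48.5635,59.3668)

[5] `<path>` rectangle, #ff8800→score S497 F1789: (36.1432,58.0761) → (54.6298,58.0761) → (54.6298,32.4030) → (36.1432,32.4030) → (36.1432,58.0761) (closed)

[6] `<polygon>` rectangle, #000000→engrave S300 F2864: (25.4904,112.9203) → (68.2015,112.9203) → (68.2015,94.9758) → (25.4904,94.9758) → (25.4904,112.9203) (closed)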